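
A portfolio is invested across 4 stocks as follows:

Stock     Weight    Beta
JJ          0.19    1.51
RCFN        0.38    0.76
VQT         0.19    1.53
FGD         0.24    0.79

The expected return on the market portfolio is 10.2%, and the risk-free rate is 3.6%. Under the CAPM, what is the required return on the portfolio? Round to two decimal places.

β_P = Σ w_i β_i = 0.19×1.51 + 0.38×0.76 + 0.19×1.53 + 0.24×0.79 = 1.0560
MRP = 10.2% − 3.6% = 6.60%
E(R_P) = R_f + β_P × MRP = 3.6% + 1.0560 × 6.6% = 10.57%

10.57%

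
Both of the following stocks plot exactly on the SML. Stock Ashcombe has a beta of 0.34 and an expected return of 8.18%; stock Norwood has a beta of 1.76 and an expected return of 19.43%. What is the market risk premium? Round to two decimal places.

Both satisfy E(R) = R_f + β·MRP, so the slope of the SML is
MRP = (19.43% − 8.18%) / (1.76 − 0.34) = 11.25% / 1.42 = 7.9225%

7.92%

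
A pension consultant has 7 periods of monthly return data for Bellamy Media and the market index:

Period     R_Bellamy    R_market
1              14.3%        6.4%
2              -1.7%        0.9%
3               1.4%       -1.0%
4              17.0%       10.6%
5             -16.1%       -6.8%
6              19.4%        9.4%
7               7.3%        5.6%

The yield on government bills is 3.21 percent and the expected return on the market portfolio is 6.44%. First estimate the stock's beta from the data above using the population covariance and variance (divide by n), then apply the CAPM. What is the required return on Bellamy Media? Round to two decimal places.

Mean R_i = (14.3 − 1.7 + 1.4 + 17.0 − 16.1 + 19.4 + 7.3) / 7 = 5.9429%
Mean R_m = (6.4 + 0.9 − 1.0 + 10.6 − 6.8 + 9.4 + 5.6) / 7 = 3.5857%
Σ(R_i − R̄_i)(R_m − R̄_m) = 452.3443  ⇒  Cov = 452.3443 / 7 = 64.6206
Σ(R_m − R̄_m)² = 231.0886  ⇒  Var(R_m) = 231.0886 / 7 = 33.0127
β = Cov / Var(R_m) = 64.6206 / 33.0127 = 1.9574
MRP = 6.44% − 3.21% = 3.23%
E(R) = R_f + β × MRP = 3.21% + 1.9574 × 3.23% = 9.53%

9.53%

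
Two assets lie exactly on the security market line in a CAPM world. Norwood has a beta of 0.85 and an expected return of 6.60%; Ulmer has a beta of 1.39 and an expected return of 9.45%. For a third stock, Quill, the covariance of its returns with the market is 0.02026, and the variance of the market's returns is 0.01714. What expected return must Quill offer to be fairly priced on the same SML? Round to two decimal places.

8.35%

MRP = (9.45% − 6.60%) / (1.39 − 0.85) = 5.2778%
R_f = 6.60% − 0.85 × 5.2778% = 2.1139%
β_Quill = Cov / Var(R_m) = 0.02026 / 0.01714 = 1.1820
E(R_Quill) = R_f + β × MRP = 2.1139% + 1.1820 × 5.2778% = 8.35%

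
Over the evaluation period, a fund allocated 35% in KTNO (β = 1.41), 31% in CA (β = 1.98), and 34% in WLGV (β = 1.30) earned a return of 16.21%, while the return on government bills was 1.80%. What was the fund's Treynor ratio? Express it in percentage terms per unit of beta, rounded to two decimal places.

9.30%

β_P = 0.35×1.41 + 0.31×1.98 + 0.34×1.30 = 1.5493
Treynor = (R_P − R_f) / β_P = (16.21% − 1.80%) / 1.5493 = 14.41% / 1.5493 = 9.30%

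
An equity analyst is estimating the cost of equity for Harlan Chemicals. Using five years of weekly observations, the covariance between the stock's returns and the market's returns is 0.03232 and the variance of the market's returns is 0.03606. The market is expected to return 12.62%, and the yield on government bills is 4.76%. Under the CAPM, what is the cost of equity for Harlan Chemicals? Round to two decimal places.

β = Cov(R_i, R_m) / Var(R_m) = 0.03232 / 0.03606 = 0.8963
MRP = 12.62% − 4.76% = 7.86%
E(R) = R_f + β × MRP = 4.76% + 0.8963 × 7.86% = 11.80%

11.80%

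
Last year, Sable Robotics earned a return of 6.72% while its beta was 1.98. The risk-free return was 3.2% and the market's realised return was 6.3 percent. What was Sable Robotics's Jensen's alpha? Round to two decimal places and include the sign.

Market excess return = 6.3% − 3.2% = 3.10%
CAPM benchmark = R_f + β(R_m − R_f) = 3.2% + 1.98 × 3.1% = 9.3380%
α = actual − benchmark = 6.72% − 9.3380% = -2.62%

-2.62%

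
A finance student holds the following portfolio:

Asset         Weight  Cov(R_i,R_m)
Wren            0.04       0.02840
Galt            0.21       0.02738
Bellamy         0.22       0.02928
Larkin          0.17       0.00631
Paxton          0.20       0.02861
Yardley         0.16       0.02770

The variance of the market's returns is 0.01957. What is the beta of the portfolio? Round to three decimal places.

1.255

β_Wren = 0.02840 / 0.01957 = 1.4512
β_Galt = 0.02738 / 0.01957 = 1.3991
β_Bellamy = 0.02928 / 0.01957 = 1.4962
β_Larkin = 0.00631 / 0.01957 = 0.3224
β_Paxton = 0.02861 / 0.01957 = 1.4619
β_Yardley = 0.02770 / 0.01957 = 1.4154
β_P = Σ w_i β_i = 0.04×1.4512 + 0.21×1.3991 + 0.22×1.4962 + 0.17×0.3224 + 0.20×1.4619 + 0.16×1.4154 = 1.2547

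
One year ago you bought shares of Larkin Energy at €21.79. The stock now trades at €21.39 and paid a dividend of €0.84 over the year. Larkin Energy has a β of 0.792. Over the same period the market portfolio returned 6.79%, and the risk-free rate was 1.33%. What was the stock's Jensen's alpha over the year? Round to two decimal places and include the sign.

-3.64%

Realised HPR = (P1 + D1 − P0) / P0 = (21.39 + 0.84 − 21.79) / 21.79 = 0.44 / 21.79 = 2.0193%
MRP = 6.79% − 1.33% = 5.46%
CAPM required = R_f + β·MRP = 1.33% + 0.792 × 5.46% = 5.65432%
α = realised − required = 2.0193% − 5.65432% = -3.64%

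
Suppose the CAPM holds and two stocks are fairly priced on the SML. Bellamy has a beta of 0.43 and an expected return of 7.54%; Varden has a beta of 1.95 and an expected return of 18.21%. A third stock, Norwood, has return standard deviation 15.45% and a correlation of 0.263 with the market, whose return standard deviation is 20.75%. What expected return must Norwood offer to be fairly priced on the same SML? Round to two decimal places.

MRP = (18.21% − 7.54%) / (1.95 − 0.43) = 7.0197%
R_f = 7.54% − 0.43 × 7.0197% = 4.5215%
β_Norwood = ρ·σ_i/σ_m = 0.263 × 15.45 / 20.75 = 0.1958
E(R_Norwood) = R_f + β × MRP = 4.5215% + 0.1958 × 7.0197% = 5.90%

5.90%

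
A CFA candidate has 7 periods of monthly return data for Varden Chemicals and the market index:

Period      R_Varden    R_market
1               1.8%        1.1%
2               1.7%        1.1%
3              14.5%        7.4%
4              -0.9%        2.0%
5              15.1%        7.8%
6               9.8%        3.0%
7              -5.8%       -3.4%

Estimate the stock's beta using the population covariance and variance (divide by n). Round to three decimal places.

1.956

Mean R_i = (1.8 + 1.7 + 14.5 − 0.9 + 15.1 + 9.8 − 5.8) / 7 = 5.1714%
Mean R_m = (1.1 + 1.1 + 7.4 + 2.0 + 7.8 + 3.0 − 3.4) / 7 = 2.7143%
Σ(R_i − R̄_i)(R_m − R̄_m) = 177.9929  ⇒  Cov = 177.9929 / 7 = 25.4276
Σ(R_m − R̄_m)² = 91.0086  ⇒  Var(R_m) = 91.0086 / 7 = 13.0012
β = Cov / Var(R_m) = 25.4276 / 13.0012 = 1.9558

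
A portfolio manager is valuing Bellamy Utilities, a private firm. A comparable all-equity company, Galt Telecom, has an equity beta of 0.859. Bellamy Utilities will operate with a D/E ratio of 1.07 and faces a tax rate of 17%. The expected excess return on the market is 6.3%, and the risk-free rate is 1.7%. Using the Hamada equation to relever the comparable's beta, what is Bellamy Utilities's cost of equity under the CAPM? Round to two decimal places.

β_L = β_U × [1 + (1 − t)(D/E)] = 0.859 × [1 + (1 − 0.17) × 1.07]
    = 0.859 × [1 + 0.83 × 1.07] = 0.859 × 1.8881 = 1.6219
E(R) = R_f + β_L × MRP = 1.7% + 1.6219 × 6.3% = 11.92%

11.92%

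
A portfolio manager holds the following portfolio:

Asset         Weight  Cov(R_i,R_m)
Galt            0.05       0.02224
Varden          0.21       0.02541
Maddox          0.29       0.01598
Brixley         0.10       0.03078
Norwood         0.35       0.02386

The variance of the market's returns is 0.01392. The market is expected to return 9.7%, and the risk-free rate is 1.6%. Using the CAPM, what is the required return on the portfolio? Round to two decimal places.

β_Galt = 0.02224 / 0.01392 = 1.5977
β_Varden = 0.02541 / 0.01392 = 1.8254
β_Maddox = 0.01598 / 0.01392 = 1.1480
β_Brixley = 0.03078 / 0.01392 = 2.2112
β_Norwood = 0.02386 / 0.01392 = 1.7141
β_P = Σ w_i β_i = 0.05×1.5977 + 0.21×1.8254 + 0.29×1.1480 + 0.10×2.2112 + 0.35×1.7141 = 1.6172
MRP = 9.7% − 1.6% = 8.10%
E(R_P) = R_f + β_P × MRP = 1.6% + 1.6172 × 8.1% = 14.70%

14.70%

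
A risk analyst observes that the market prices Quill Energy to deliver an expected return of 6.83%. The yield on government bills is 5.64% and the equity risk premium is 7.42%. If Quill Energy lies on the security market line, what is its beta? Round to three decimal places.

0.160

β = (E(R) − R_f) / MRP = (6.83% − 5.64%) / 7.42% = 1.19% / 7.42% = 0.160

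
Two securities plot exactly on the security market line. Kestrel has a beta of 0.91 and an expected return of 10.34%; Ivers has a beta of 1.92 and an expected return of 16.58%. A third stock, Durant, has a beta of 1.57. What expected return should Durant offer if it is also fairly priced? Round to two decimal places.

14.42%

MRP (SML slope) = (16.58% − 10.34%) / (1.92 − 0.91) = 6.24% / 1.01 = 6.1782%
R_f (intercept) = 10.34% − 0.91 × 6.1782% = 4.7178%
E(R_Durant) = R_f + β × MRP = 4.7178% + 1.57 × 6.1782% = 14.42%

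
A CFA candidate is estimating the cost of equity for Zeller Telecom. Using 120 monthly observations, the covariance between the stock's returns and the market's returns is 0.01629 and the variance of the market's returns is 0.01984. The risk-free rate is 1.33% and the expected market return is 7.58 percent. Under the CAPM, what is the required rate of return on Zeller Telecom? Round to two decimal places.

β = Cov(R_i, R_m) / Var(R_m) = 0.01629 / 0.01984 = 0.8211
MRP = 7.58% − 1.33% = 6.25%
E(R) = R_f + β × MRP = 1.33% + 0.8211 × 6.25% = 6.46%

6.46%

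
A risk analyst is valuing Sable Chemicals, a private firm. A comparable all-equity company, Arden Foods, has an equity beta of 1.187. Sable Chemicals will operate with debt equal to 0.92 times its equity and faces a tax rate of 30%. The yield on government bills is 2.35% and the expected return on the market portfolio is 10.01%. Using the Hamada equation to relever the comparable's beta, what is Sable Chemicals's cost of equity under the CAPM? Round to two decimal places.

β_L = β_U × [1 + (1 − t)(D/E)] = 1.187 × [1 + (1 − 0.30) × 0.92]
    = 1.187 × [1 + 0.70 × 0.92] = 1.187 × 1.6440 = 1.9514
MRP = 10.01% − 2.35% = 7.66%
E(R) = R_f + β_L × MRP = 2.35% + 1.9514 × 7.66% = 17.30%

17.30%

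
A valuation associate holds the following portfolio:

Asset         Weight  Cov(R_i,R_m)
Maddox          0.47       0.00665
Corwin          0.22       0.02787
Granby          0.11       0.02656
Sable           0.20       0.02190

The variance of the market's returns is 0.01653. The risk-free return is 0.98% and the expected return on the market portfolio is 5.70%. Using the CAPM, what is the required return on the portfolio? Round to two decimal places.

β_Maddox = 0.00665 / 0.01653 = 0.4023
β_Corwin = 0.02787 / 0.01653 = 1.6860
β_Granby = 0.02656 / 0.01653 = 1.6068
β_Sable = 0.02190 / 0.01653 = 1.3249
β_P = Σ w_i β_i = 0.47×0.4023 + 0.22×1.6860 + 0.11×1.6068 + 0.20×1.3249 = 1.0017
MRP = 5.70% − 0.98% = 4.72%
E(R_P) = R_f + β_P × MRP = 0.98% + 1.0017 × 4.72% = 5.71%

5.71%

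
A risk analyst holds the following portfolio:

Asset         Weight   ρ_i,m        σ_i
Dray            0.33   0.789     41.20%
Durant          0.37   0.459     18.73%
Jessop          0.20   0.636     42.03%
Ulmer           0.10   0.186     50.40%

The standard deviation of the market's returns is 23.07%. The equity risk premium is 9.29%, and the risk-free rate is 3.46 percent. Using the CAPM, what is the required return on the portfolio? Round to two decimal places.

11.59%

β_Dray = 0.789 × 41.20% / 23.07% = 1.4091
β_Durant = 0.459 × 18.73% / 23.07% = 0.3727
β_Jessop = 0.636 × 42.03% / 23.07% = 1.1587
β_Ulmer = 0.186 × 50.40% / 23.07% = 0.4063
β_P = Σ w_i β_i = 0.33×1.4091 + 0.37×0.3727 + 0.20×1.1587 + 0.10×0.4063 = 0.8753
E(R_P) = R_f + β_P × MRP = 3.46% + 0.8753 × 9.29% = 11.59%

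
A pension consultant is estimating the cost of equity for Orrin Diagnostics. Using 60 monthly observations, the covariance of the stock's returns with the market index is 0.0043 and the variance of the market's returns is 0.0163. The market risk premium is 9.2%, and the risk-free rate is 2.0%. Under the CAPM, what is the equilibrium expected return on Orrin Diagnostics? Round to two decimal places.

β = Cov(R_i, R_m) / Var(R_m) = 0.0043 / 0.0163 = 0.2638
E(R) = R_f + β × MRP = 2.0% + 0.2638 × 9.2% = 4.43%

4.43%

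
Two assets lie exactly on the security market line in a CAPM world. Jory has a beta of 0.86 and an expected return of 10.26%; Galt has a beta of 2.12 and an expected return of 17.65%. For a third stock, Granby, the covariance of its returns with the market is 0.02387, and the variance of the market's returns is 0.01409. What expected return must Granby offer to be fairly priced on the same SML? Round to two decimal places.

15.15%

MRP = (17.65% − 10.26%) / (2.12 − 0.86) = 5.8651%
R_f = 10.26% − 0.86 × 5.8651% = 5.2160%
β_Granby = Cov / Var(R_m) = 0.02387 / 0.01409 = 1.6941
E(R_Granby) = R_f + β × MRP = 5.2160% + 1.6941 × 5.8651% = 15.15%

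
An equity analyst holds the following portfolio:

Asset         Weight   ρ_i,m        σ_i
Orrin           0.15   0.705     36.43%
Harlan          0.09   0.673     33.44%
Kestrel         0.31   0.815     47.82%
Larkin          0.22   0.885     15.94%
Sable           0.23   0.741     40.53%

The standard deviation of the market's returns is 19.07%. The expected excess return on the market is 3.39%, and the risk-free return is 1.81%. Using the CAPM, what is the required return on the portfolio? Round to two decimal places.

β_Orrin = 0.705 × 36.43% / 19.07% = 1.3468
β_Harlan = 0.673 × 33.44% / 19.07% = 1.1801
β_Kestrel = 0.815 × 47.82% / 19.07% = 2.0437
β_Larkin = 0.885 × 15.94% / 19.07% = 0.7397
β_Sable = 0.741 × 40.53% / 19.07% = 1.5749
β_P = Σ w_i β_i = 0.15×1.3468 + 0.09×1.1801 + 0.31×2.0437 + 0.22×0.7397 + 0.23×1.5749 = 1.4667
E(R_P) = R_f + β_P × MRP = 1.81% + 1.4667 × 3.39% = 6.78%

6.78%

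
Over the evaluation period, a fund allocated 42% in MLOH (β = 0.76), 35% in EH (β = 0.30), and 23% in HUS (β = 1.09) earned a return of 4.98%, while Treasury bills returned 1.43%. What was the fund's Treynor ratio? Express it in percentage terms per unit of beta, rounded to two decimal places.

5.26%

β_P = 0.42×0.76 + 0.35×0.30 + 0.23×1.09 = 0.6749
Treynor = (R_P − R_f) / β_P = (4.98% − 1.43%) / 0.6749 = 3.55% / 0.6749 = 5.26%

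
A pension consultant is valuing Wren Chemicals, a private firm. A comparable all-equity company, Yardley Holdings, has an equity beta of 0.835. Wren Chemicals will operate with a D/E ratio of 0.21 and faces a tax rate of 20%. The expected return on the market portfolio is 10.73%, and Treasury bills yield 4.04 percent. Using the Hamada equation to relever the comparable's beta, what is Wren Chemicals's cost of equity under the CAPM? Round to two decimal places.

β_L = β_U × [1 + (1 − t)(D/E)] = 0.835 × [1 + (1 − 0.20) × 0.21]
    = 0.835 × [1 + 0.80 × 0.21] = 0.835 × 1.1680 = 0.9753
MRP = 10.73% − 4.04% = 6.69%
E(R) = R_f + β_L × MRP = 4.04% + 0.9753 × 6.69% = 10.56%

10.56%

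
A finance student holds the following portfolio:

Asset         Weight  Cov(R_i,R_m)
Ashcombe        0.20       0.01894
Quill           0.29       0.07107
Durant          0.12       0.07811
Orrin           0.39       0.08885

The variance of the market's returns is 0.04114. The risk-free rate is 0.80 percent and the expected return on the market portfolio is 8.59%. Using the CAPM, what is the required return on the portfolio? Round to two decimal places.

13.76%

β_Ashcombe = 0.01894 / 0.04114 = 0.4604
β_Quill = 0.07107 / 0.04114 = 1.7275
β_Durant = 0.07811 / 0.04114 = 1.8986
β_Orrin = 0.08885 / 0.04114 = 2.1597
β_P = Σ w_i β_i = 0.20×0.4604 + 0.29×1.7275 + 0.12×1.8986 + 0.39×2.1597 = 1.6632
MRP = 8.59% − 0.80% = 7.79%
E(R_P) = R_f + β_P × MRP = 0.80% + 1.6632 × 7.79% = 13.76%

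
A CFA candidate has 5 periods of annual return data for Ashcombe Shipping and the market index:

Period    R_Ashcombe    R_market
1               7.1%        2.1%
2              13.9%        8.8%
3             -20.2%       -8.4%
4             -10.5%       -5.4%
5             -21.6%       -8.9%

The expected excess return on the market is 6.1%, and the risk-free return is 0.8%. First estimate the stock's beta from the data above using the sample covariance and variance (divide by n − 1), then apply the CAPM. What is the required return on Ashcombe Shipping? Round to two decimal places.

13.42%

Mean R_i = (7.1 + 13.9 − 20.2 − 10.5 − 21.6) / 5 = -6.2600%
Mean R_m = (2.1 + 8.8 − 8.4 − 5.4 − 8.9) / 5 = -2.3600%
Σ(R_i − R̄_i)(R_m − R̄_m) = 481.9820  ⇒  Cov = 481.9820 / 4 = 120.4955
Σ(R_m − R̄_m)² = 232.9320  ⇒  Var(R_m) = 232.9320 / 4 = 58.2330
β = Cov / Var(R_m) = 120.4955 / 58.2330 = 2.0692
E(R) = R_f + β × MRP = 0.8% + 2.0692 × 6.1% = 13.42%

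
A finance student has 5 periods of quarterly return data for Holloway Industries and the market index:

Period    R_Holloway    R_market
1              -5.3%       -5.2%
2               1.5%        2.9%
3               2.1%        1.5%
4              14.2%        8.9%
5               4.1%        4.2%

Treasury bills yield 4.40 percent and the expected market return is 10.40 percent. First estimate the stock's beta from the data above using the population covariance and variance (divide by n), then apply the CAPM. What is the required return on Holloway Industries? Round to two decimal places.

Mean R_i = (-5.3 + 1.5 + 2.1 + 14.2 + 4.1) / 5 = 3.3200%
Mean R_m = (-5.2 + 2.9 + 1.5 + 8.9 + 4.2) / 5 = 2.4600%
Σ(R_i − R̄_i)(R_m − R̄_m) = 137.8240  ⇒  Cov = 137.8240 / 5 = 27.5648
Σ(R_m − R̄_m)² = 104.2920  ⇒  Var(R_m) = 104.2920 / 5 = 20.8584
β = Cov / Var(R_m) = 27.5648 / 20.8584 = 1.3215
MRP = 10.40% − 4.40% = 6.00%
E(R) = R_f + β × MRP = 4.40% + 1.3215 × 6.00% = 12.33%

12.33%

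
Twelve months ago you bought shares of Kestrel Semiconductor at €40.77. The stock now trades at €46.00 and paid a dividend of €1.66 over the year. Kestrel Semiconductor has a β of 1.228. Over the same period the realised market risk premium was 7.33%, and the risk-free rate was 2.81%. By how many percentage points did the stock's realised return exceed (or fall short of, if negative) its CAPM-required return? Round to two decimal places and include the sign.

Realised HPR = (P1 + D1 − P0) / P0 = (46.00 + 1.66 − 40.77) / 40.77 = 6.89 / 40.77 = 16.8997%
CAPM required = R_f + β·MRP = 2.81% + 1.228 × 7.33% = 11.81124%
α = realised − required = 16.8997% − 11.81124% = +5.09%

+5.09%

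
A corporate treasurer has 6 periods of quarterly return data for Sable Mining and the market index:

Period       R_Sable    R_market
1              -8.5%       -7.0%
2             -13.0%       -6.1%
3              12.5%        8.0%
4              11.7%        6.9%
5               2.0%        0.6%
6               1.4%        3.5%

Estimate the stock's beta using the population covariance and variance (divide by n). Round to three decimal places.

Mean R_i = (-8.5 − 13.0 + 12.5 + 11.7 + 2.0 + 1.4) / 6 = 1.0167%
Mean R_m = (-7.0 − 6.1 + 8.0 + 6.9 + 0.6 + 3.5) / 6 = 0.9833%
Σ(R_i − R̄_i)(R_m − R̄_m) = 319.6317  ⇒  Cov = 319.6317 / 6 = 53.2720
Σ(R_m − R̄_m)² = 204.6283  ⇒  Var(R_m) = 204.6283 / 6 = 34.1047
β = Cov / Var(R_m) = 53.2720 / 34.1047 = 1.5620

1.562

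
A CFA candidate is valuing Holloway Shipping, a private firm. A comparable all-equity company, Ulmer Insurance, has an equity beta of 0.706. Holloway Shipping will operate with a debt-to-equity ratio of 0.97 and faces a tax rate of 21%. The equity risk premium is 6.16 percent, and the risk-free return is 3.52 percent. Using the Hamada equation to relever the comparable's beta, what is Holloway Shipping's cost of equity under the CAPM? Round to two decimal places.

11.20%

β_L = β_U × [1 + (1 − t)(D/E)] = 0.706 × [1 + (1 − 0.21) × 0.97]
    = 0.706 × [1 + 0.79 × 0.97] = 0.706 × 1.7663 = 1.2470
E(R) = R_f + β_L × MRP = 3.52% + 1.2470 × 6.16% = 11.20%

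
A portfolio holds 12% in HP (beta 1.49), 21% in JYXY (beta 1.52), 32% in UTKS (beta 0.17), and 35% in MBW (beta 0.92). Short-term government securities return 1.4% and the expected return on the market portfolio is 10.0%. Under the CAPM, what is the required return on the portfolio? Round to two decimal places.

8.92%

β_P = Σ w_i β_i = 0.12×1.49 + 0.21×1.52 + 0.32×0.17 + 0.35×0.92 = 0.8744
MRP = 10.0% − 1.4% = 8.60%
E(R_P) = R_f + β_P × MRP = 1.4% + 0.8744 × 8.6% = 8.92%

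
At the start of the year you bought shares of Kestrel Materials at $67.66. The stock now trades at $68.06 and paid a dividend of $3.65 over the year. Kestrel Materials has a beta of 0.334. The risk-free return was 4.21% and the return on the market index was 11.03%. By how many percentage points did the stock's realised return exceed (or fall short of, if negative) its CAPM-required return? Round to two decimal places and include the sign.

-0.50%

Realised HPR = (P1 + D1 − P0) / P0 = (68.06 + 3.65 − 67.66) / 67.66 = 4.05 / 67.66 = 5.9858%
MRP = 11.03% − 4.21% = 6.82%
CAPM required = R_f + β·MRP = 4.21% + 0.334 × 6.82% = 6.48788%
α = realised − required = 5.9858% − 6.48788% = -0.50%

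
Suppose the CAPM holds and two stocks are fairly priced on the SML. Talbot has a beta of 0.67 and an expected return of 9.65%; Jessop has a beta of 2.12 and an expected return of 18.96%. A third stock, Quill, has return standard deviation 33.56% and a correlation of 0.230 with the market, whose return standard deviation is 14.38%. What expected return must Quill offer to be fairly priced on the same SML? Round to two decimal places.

MRP = (18.96% − 9.65%) / (2.12 − 0.67) = 6.4207%
R_f = 9.65% − 0.67 × 6.4207% = 5.3481%
β_Quill = ρ·σ_i/σ_m = 0.230 × 33.56 / 14.38 = 0.5368
E(R_Quill) = R_f + β × MRP = 5.3481% + 0.5368 × 6.4207% = 8.79%

8.79%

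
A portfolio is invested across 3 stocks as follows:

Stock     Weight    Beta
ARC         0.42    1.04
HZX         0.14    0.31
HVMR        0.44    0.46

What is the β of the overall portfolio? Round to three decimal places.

0.683

β_P = Σ w_i β_i = 0.42×1.04 + 0.14×0.31 + 0.44×0.46 = 0.6826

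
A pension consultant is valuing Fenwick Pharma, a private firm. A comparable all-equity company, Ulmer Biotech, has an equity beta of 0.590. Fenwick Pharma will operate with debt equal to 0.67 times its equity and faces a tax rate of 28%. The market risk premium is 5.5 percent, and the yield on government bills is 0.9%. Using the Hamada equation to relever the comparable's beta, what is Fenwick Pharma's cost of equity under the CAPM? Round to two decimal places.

5.71%

β_L = β_U × [1 + (1 − t)(D/E)] = 0.590 × [1 + (1 − 0.28) × 0.67]
    = 0.590 × [1 + 0.72 × 0.67] = 0.590 × 1.4824 = 0.8746
E(R) = R_f + β_L × MRP = 0.9% + 0.8746 × 5.5% = 5.71%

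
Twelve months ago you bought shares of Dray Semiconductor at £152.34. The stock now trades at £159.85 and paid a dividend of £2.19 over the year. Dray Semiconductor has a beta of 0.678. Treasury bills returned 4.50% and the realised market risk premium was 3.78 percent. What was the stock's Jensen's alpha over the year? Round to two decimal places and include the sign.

-0.70%

Realised HPR = (P1 + D1 − P0) / P0 = (159.85 + 2.19 − 152.34) / 152.34 = 9.70 / 152.34 = 6.3673%
CAPM required = R_f + β·MRP = 4.50% + 0.678 × 3.78% = 7.06284%
α = realised − required = 6.3673% − 7.06284% = -0.70%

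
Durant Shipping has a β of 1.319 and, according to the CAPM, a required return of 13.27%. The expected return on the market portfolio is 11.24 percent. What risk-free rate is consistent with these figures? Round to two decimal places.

E(R) = R_f + β(E(R_m) − R_f) = R_f(1 − β) + β·E(R_m)
13.27% = R_f × (1 − 1.319) + 1.319 × 11.24%
13.27% = R_f × -0.319 + 14.82556%
R_f = (13.27% − 14.82556%) / -0.319 = 4.88%

4.88%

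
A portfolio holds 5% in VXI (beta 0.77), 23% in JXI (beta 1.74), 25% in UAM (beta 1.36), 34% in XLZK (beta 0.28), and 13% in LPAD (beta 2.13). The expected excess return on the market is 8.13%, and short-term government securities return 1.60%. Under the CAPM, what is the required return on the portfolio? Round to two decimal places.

β_P = Σ w_i β_i = 0.05×0.77 + 0.23×1.74 + 0.25×1.36 + 0.34×0.28 + 0.13×2.13 = 1.1508
E(R_P) = R_f + β_P × MRP = 1.60% + 1.1508 × 8.13% = 10.96%

10.96%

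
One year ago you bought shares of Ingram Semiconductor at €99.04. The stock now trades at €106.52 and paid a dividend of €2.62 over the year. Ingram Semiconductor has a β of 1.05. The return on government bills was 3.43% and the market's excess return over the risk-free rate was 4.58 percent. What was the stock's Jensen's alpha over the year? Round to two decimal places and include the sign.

Realised HPR = (P1 + D1 − P0) / P0 = (106.52 + 2.62 − 99.04) / 99.04 = 10.10 / 99.04 = 10.1979%
CAPM required = R_f + β·MRP = 3.43% + 1.05 × 4.58% = 8.2390%
α = realised − required = 10.1979% − 8.2390% = +1.96%

+1.96%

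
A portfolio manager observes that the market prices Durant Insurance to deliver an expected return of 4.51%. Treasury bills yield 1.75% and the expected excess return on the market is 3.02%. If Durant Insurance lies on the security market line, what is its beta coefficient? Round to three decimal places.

β = (E(R) − R_f) / MRP = (4.51% − 1.75%) / 3.02% = 2.76% / 3.02% = 0.914

0.914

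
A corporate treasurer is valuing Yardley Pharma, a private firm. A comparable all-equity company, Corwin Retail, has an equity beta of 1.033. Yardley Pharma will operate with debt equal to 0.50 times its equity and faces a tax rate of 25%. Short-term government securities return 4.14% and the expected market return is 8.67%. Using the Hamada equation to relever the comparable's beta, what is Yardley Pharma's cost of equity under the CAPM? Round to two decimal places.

β_L = β_U × [1 + (1 − t)(D/E)] = 1.033 × [1 + (1 − 0.25) × 0.50]
    = 1.033 × [1 + 0.75 × 0.50] = 1.033 × 1.3750 = 1.4204
MRP = 8.67% − 4.14% = 4.53%
E(R) = R_f + β_L × MRP = 4.14% + 1.4204 × 4.53% = 10.57%

10.57%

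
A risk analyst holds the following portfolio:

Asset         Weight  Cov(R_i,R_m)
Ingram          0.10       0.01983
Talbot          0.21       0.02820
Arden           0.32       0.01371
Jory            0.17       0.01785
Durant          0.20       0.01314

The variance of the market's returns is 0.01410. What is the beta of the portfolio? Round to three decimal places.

β_Ingram = 0.01983 / 0.01410 = 1.4064
β_Talbot = 0.02820 / 0.01410 = 2.0000
β_Arden = 0.01371 / 0.01410 = 0.9723
β_Jory = 0.01785 / 0.01410 = 1.2660
β_Durant = 0.01314 / 0.01410 = 0.9319
β_P = Σ w_i β_i = 0.10×1.4064 + 0.21×2.0000 + 0.32×0.9723 + 0.17×1.2660 + 0.20×0.9319 = 1.2734

1.273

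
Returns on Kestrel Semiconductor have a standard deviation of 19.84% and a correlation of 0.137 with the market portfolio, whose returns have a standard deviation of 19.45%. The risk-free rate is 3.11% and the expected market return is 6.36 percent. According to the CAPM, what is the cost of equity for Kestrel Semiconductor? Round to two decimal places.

3.56%

β = ρ × σ_i / σ_m = 0.137 × 19.84% / 19.45% = 0.1397
MRP = 6.36% − 3.11% = 3.25%
E(R) = 3.11% + 0.1397 × 3.25% = 3.56%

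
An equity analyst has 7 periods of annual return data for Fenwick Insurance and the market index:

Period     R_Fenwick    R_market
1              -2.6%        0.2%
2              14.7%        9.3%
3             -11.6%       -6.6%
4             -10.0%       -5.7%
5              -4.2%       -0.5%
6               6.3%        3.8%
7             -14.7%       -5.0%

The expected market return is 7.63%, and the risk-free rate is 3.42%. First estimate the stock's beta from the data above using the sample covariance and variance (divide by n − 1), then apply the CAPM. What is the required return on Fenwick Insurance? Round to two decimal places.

10.92%

Mean R_i = (-2.6 + 14.7 − 11.6 − 10.0 − 4.2 + 6.3 − 14.7) / 7 = -3.1571%
Mean R_m = (0.2 + 9.3 − 6.6 − 5.7 − 0.5 + 3.8 − 5.0) / 7 = -0.6429%
Σ(R_i − R̄_i)(R_m − R̄_m) = 355.0829  ⇒  Cov = 355.0829 / 6 = 59.1805
Σ(R_m − R̄_m)² = 199.3771  ⇒  Var(R_m) = 199.3771 / 6 = 33.2295
β = Cov / Var(R_m) = 59.1805 / 33.2295 = 1.7810
MRP = 7.63% − 3.42% = 4.21%
E(R) = R_f + β × MRP = 3.42% + 1.7810 × 4.21% = 10.92%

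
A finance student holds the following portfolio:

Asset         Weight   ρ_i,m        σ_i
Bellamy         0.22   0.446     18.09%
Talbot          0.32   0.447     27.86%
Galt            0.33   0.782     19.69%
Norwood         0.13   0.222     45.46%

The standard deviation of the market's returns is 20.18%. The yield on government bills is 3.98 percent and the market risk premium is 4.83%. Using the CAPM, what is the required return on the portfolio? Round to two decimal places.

6.89%

β_Bellamy = 0.446 × 18.09% / 20.18% = 0.3998
β_Talbot = 0.447 × 27.86% / 20.18% = 0.6171
β_Galt = 0.782 × 19.69% / 20.18% = 0.7630
β_Norwood = 0.222 × 45.46% / 20.18% = 0.5001
β_P = Σ w_i β_i = 0.22×0.3998 + 0.32×0.6171 + 0.33×0.7630 + 0.13×0.5001 = 0.6022
E(R_P) = R_f + β_P × MRP = 3.98% + 0.6022 × 4.83% = 6.89%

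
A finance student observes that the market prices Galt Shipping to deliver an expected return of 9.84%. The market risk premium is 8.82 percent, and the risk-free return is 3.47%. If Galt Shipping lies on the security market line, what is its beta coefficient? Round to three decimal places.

0.722

β = (E(R) − R_f) / MRP = (9.84% − 3.47%) / 8.82% = 6.37% / 8.82% = 0.722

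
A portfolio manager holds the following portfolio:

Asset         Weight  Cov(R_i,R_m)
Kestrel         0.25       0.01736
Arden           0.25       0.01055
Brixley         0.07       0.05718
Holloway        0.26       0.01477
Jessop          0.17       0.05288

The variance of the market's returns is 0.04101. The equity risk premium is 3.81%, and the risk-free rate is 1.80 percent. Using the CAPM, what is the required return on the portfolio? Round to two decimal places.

β_Kestrel = 0.01736 / 0.04101 = 0.4233
β_Arden = 0.01055 / 0.04101 = 0.2573
β_Brixley = 0.05718 / 0.04101 = 1.3943
β_Holloway = 0.01477 / 0.04101 = 0.3602
β_Jessop = 0.05288 / 0.04101 = 1.2894
β_P = Σ w_i β_i = 0.25×0.4233 + 0.25×0.2573 + 0.07×1.3943 + 0.26×0.3602 + 0.17×1.2894 = 0.5806
E(R_P) = R_f + β_P × MRP = 1.80% + 0.5806 × 3.81% = 4.01%

4.01%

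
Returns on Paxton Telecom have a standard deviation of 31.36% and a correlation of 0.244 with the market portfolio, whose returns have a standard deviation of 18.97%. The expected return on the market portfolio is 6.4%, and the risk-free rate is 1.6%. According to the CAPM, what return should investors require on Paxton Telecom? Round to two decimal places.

3.54%

β = ρ × σ_i / σ_m = 0.244 × 31.36% / 18.97% = 0.4034
MRP = 6.4% − 1.6% = 4.80%
E(R) = 1.6% + 0.4034 × 4.8% = 3.54%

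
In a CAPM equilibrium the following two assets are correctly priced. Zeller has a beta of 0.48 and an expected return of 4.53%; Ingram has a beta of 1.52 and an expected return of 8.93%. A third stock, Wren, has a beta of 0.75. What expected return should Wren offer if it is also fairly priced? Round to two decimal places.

5.67%

MRP (SML slope) = (8.93% − 4.53%) / (1.52 − 0.48) = 4.40% / 1.04 = 4.2308%
R_f (intercept) = 4.53% − 0.48 × 4.2308% = 2.4992%
E(R_Wren) = R_f + β × MRP = 2.4992% + 0.75 × 4.2308% = 5.67%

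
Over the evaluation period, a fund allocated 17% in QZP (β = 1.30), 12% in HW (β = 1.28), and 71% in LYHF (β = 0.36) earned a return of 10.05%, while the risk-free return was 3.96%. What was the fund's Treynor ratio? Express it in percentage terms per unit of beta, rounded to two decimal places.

9.66%

β_P = 0.17×1.30 + 0.12×1.28 + 0.71×0.36 = 0.6302
Treynor = (R_P − R_f) / β_P = (10.05% − 3.96%) / 0.6302 = 6.09% / 0.6302 = 9.66%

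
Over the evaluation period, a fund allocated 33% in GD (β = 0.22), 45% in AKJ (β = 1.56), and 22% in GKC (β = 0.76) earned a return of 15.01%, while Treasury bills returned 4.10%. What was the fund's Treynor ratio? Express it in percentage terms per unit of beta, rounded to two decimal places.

β_P = 0.33×0.22 + 0.45×1.56 + 0.22×0.76 = 0.9418
Treynor = (R_P − R_f) / β_P = (15.01% − 4.10%) / 0.9418 = 10.91% / 0.9418 = 11.58%

11.58%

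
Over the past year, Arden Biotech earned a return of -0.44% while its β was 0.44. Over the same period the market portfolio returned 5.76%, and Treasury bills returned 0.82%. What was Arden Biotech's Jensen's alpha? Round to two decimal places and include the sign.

Market excess return = 5.76% − 0.82% = 4.94%
CAPM benchmark = R_f + β(R_m − R_f) = 0.82% + 0.44 × 4.94% = 2.9936%
α = actual − benchmark = -0.44% − 2.9936% = -3.43%

-3.43%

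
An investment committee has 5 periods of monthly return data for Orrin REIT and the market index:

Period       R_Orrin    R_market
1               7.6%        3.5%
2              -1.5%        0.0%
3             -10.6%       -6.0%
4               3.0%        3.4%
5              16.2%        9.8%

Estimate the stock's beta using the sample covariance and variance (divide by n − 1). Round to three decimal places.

Mean R_i = (7.6 − 1.5 − 10.6 + 3.0 + 16.2) / 5 = 2.9400%
Mean R_m = (3.5 + 0.0 − 6.0 + 3.4 + 9.8) / 5 = 2.1400%
Σ(R_i − R̄_i)(R_m − R̄_m) = 227.7020  ⇒  Cov = 227.7020 / 4 = 56.9255
Σ(R_m − R̄_m)² = 132.9520  ⇒  Var(R_m) = 132.9520 / 4 = 33.2380
β = Cov / Var(R_m) = 56.9255 / 33.2380 = 1.7127

1.713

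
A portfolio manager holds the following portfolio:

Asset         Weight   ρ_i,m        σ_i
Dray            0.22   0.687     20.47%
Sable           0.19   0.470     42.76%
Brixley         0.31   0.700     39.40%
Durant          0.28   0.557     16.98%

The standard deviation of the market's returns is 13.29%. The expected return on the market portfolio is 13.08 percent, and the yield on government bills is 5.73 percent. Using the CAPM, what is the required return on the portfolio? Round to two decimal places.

15.75%

β_Dray = 0.687 × 20.47% / 13.29% = 1.0582
β_Sable = 0.470 × 42.76% / 13.29% = 1.5122
β_Brixley = 0.700 × 39.40% / 13.29% = 2.0752
β_Durant = 0.557 × 16.98% / 13.29% = 0.7117
β_P = Σ w_i β_i = 0.22×1.0582 + 0.19×1.5122 + 0.31×2.0752 + 0.28×0.7117 = 1.3627
MRP = 13.08% − 5.73% = 7.35%
E(R_P) = R_f + β_P × MRP = 5.73% + 1.3627 × 7.35% = 15.75%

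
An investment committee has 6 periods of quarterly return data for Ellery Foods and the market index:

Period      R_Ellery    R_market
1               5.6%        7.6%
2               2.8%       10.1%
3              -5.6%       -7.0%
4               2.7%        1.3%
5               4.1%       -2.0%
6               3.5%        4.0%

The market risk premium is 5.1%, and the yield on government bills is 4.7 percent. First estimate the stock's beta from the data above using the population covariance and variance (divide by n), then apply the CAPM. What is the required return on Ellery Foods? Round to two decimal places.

Mean R_i = (5.6 + 2.8 − 5.6 + 2.7 + 4.1 + 3.5) / 6 = 2.1833%
Mean R_m = (7.6 + 10.1 − 7.0 + 1.3 − 2.0 + 4.0) / 6 = 2.3333%
Σ(R_i − R̄_i)(R_m − R̄_m) = 88.7833  ⇒  Cov = 88.7833 / 6 = 14.7972
Σ(R_m − R̄_m)² = 197.7933  ⇒  Var(R_m) = 197.7933 / 6 = 32.9656
β = Cov / Var(R_m) = 14.7972 / 32.9656 = 0.4489
E(R) = R_f + β × MRP = 4.7% + 0.4489 × 5.1% = 6.99%

6.99%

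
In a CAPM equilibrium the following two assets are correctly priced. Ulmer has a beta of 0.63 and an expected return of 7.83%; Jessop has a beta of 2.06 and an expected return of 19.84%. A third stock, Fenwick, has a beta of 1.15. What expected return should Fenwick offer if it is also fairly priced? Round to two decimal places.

MRP (SML slope) = (19.84% − 7.83%) / (2.06 − 0.63) = 12.01% / 1.43 = 8.3986%
R_f (intercept) = 7.83% − 0.63 × 8.3986% = 2.5389%
E(R_Fenwick) = R_f + β × MRP = 2.5389% + 1.15 × 8.3986% = 12.20%

12.20%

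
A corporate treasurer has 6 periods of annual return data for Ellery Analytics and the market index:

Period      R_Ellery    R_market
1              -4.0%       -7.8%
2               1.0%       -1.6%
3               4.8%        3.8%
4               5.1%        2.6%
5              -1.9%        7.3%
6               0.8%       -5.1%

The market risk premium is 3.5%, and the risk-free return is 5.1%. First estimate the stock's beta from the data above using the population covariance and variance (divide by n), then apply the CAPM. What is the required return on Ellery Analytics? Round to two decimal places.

Mean R_i = (-4.0 + 1.0 + 4.8 + 5.1 − 1.9 + 0.8) / 6 = 0.9667%
Mean R_m = (-7.8 − 1.6 + 3.8 + 2.6 + 7.3 − 5.1) / 6 = -0.1333%
Σ(R_i − R̄_i)(R_m − R̄_m) = 43.9233  ⇒  Cov = 43.9233 / 6 = 7.3206
Σ(R_m − R̄_m)² = 163.7933  ⇒  Var(R_m) = 163.7933 / 6 = 27.2989
β = Cov / Var(R_m) = 7.3206 / 27.2989 = 0.2682
E(R) = R_f + β × MRP = 5.1% + 0.2682 × 3.5% = 6.04%

6.04%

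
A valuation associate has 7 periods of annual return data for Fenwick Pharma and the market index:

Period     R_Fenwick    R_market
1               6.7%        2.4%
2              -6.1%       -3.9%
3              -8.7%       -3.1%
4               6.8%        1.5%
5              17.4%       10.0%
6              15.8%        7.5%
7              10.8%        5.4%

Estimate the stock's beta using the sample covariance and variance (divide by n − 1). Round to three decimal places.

1.893

Mean R_i = (6.7 − 6.1 − 8.7 + 6.8 + 17.4 + 15.8 + 10.8) / 7 = 6.1000%
Mean R_m = (2.4 − 3.9 − 3.1 + 1.5 + 10.0 + 7.5 + 5.4) / 7 = 2.8286%
Σ(R_i − R̄_i)(R_m − R̄_m) = 307.0800  ⇒  Cov = 307.0800 / 6 = 51.1800
Σ(R_m − R̄_m)² = 162.2343  ⇒  Var(R_m) = 162.2343 / 6 = 27.0391
β = Cov / Var(R_m) = 51.1800 / 27.0391 = 1.8928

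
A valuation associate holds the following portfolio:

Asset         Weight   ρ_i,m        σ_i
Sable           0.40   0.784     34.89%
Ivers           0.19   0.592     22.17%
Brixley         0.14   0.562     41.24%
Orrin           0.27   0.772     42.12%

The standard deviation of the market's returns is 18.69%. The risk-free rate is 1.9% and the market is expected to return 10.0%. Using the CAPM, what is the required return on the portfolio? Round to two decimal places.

12.93%

β_Sable = 0.784 × 34.89% / 18.69% = 1.4636
β_Ivers = 0.592 × 22.17% / 18.69% = 0.7022
β_Brixley = 0.562 × 41.24% / 18.69% = 1.2401
β_Orrin = 0.772 × 42.12% / 18.69% = 1.7398
β_P = Σ w_i β_i = 0.40×1.4636 + 0.19×0.7022 + 0.14×1.2401 + 0.27×1.7398 = 1.3622
MRP = 10.0% − 1.9% = 8.10%
E(R_P) = R_f + β_P × MRP = 1.9% + 1.3622 × 8.1% = 12.93%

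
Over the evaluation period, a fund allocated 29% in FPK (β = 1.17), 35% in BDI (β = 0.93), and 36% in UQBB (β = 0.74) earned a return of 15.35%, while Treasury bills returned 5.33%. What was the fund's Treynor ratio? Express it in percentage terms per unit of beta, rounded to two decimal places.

β_P = 0.29×1.17 + 0.35×0.93 + 0.36×0.74 = 0.9312
Treynor = (R_P − R_f) / β_P = (15.35% − 5.33%) / 0.9312 = 10.02% / 0.9312 = 10.76%

10.76%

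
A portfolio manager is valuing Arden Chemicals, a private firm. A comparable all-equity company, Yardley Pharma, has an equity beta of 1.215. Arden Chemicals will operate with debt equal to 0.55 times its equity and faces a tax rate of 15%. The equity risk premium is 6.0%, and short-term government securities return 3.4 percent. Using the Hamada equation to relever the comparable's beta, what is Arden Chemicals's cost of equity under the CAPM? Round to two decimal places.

14.10%

β_L = β_U × [1 + (1 − t)(D/E)] = 1.215 × [1 + (1 − 0.15) × 0.55]
    = 1.215 × [1 + 0.85 × 0.55] = 1.215 × 1.4675 = 1.7830
E(R) = R_f + β_L × MRP = 3.4% + 1.7830 × 6.0% = 14.10%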